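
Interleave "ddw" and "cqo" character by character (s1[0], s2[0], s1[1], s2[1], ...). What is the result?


String 1: 'ddw'
String 2: 'cqo'
Operation: alternate characters
Pairs: 'd'+'c', 'd'+'q', 'w'+'o'
Result: dcdqwo


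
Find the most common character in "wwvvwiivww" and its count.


Input: 'wwvvwiivww'
Operation: tally each character
Counts: 'i':2, 'v':3, 'w':5
Maximum: 'w' appears 5 times


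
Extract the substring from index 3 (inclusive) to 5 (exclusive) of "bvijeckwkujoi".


Input string: 'bvijeckwkujoi'
Operation: slice [3:5]
Extract characters: s[3]='j', s[4]='e'
Result: je


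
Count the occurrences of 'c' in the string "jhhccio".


Input string: 'jhhccio'
Target character: 'c'
Scan each position: s[3]='c', s[4]='c'
Matches found at indices: 3, 4
Total: 2


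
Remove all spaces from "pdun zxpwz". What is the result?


Input string: 'pdun zxpwz'
Operation: remove all spaces
Words: 'pdun', 'zxpwz'
Join without spaces: pdunzxpwz


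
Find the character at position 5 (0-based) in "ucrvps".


Input string: 'ucrvps'
Operation: get character at index 5
Index mapping: s[0]='u', s[1]='c', s[2]='r', s[3]='v', s[4]='p', s[5]='s'
Result: 's'


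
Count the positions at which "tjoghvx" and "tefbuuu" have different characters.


String 1: 'tjoghvx'
String 2: 'tefbuuu'
Compare each position: pos 0: 't'=='t', pos 1: 'j'!='e', pos 2: 'o'!='f', pos 3: 'g'!='b', pos 4: 'h'!='u', pos 5: 'v'!='u', pos 6: 'x'!='u'
Differing positions: 6
Hamming distance: 6


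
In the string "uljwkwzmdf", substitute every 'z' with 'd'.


Input string: 'uljwkwzmdf'
Operation: replace 'z' with 'd'
Positions of 'z': 6
After replacement: uljwkwdmdf


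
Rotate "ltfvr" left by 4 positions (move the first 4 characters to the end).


Input: 'ltfvr', shift = 4
Operation: split at index 4 and swap parts
Front part s[0:4] = 'ltfv'
Back part s[4:] = 'r'
Rotated = back + front = 'r' + 'ltfv'
Result: rltfv


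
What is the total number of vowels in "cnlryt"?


Input string: 'cnlryt'
Operation: count vowels (a, e, i, o, u)
Scan: s[0]='c', s[1]='n', s[2]='l', s[3]='r', s[4]='y', s[5]='t'
Vowels found: 0
Result: 0


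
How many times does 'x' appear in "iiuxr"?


Input string: 'iiuxr'
Target character: 'x'
Scan each position: s[3]='x'
Matches found at indices: 3
Total: 1


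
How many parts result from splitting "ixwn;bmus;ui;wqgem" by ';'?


Input string: 'ixwn;bmus;ui;wqgem'
Delimiter: ';'
Split result: 'ixwn', 'bmus', 'ui', 'wqgem'
Number of parts: 4


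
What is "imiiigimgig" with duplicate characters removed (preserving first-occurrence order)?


Input: 'imiiigimgig'
Operation: keep first occurrence of each character
Scan: s[0]='i' new -> keep; s[1]='m' new -> keep; s[2]='i' seen -> skip; s[3]='i' seen -> skip; s[4]='i' seen -> skip; s[5]='g' new -> keep; s[6]='i' seen -> skip; s[7]='m' seen -> skip; s[8]='g' seen -> skip; s[9]='i' seen -> skip; s[10]='g' seen -> skip
Result: img


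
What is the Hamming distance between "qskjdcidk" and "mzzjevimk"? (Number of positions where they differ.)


String 1: 'qskjdcidk'
String 2: 'mzzjevimk'
Compare each position: pos 0: 'q'!='m', pos 1: 's'!='z', pos 2: 'k'!='z', pos 3: 'j'=='j', pos 4: 'd'!='e', pos 5: 'c'!='v', pos 6: 'i'=='i', pos 7: 'd'!='m', pos 8: 'k'=='k'
Differing positions: 6
Hamming distance: 6


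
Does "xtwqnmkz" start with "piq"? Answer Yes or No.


Input string: 'xtwqnmkz'
Prefix to check: 'piq'
First 3 characters of input: 'xtw'
Match: False
Result: No


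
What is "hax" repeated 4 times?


Input string: 'hax'
Operation: repeat 4 times
Concatenation: 'hax' + 'hax' + 'hax' + 'hax'
Result: haxhaxhaxhax


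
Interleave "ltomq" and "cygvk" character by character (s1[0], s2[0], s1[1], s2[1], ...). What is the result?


String 1: 'ltomq'
String 2: 'cygvk'
Operation: alternate characters
Pairs: 'l'+'c', 't'+'y', 'o'+'g', 'm'+'v', 'q'+'k'
Result: lctyogmvqk


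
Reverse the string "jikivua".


Input string: 'jikivua'
Operation: reverse character order
Original order: 'j' -> 'i' -> 'k' -> 'i' -> 'v' -> 'u' -> 'a'
Reversed order: 'a' -> 'u' -> 'v' -> 'i' -> 'k' -> 'i' -> 'j'
Result: auvikij


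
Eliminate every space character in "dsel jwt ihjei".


Input string: 'dsel jwt ihjei'
Operation: remove all spaces
Words: 'dsel', 'jwt', 'ihjei'
Join without spaces: dseljwtihjei


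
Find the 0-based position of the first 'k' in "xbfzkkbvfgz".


Input string: 'xbfzkkbvfgz'
Target: 'k'
Scanning left to right: s[0]='x', s[1]='b', s[2]='f', s[3]='z', s[4]='k'
First match at index: 4


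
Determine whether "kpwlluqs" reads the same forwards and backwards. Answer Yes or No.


Input string: 'kpwlluqs'
Reversed: 'squllwpk'
Compare pairs: s[0]='k' vs s[7]='s' (mismatch), s[1]='p' vs s[6]='q' (mismatch), s[2]='w' vs s[5]='u' (mismatch), s[3]='l' vs s[4]='l' (match)
Palindrome: No


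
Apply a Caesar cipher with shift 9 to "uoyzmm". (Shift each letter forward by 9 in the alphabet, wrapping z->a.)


Input: 'uoyzmm', shift = 9
Operation: for each letter, (position + 9) mod 26
Mapping: 'u'(20+9=29, 29 mod 26=3)->'d', 'o'(14+9=23)->'x', 'y'(24+9=33, 33 mod 26=7)->'h', 'z'(25+9=34, 34 mod 26=8)->'i', 'm'(12+9=21)->'v', 'm'(12+9=21)->'v'
Result: dxhivv


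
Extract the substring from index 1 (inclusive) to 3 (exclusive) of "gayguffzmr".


Input string: 'gayguffzmr'
Operation: slice [1:3]
Extract characters: s[1]='a', s[2]='y'
Result: ay


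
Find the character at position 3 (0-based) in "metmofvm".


Input string: 'metmofvm'
Operation: get character at index 3
Index mapping: s[0]='m', s[1]='e', s[2]='t', s[3]='m'
Result: 'm'


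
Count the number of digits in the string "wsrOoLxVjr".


Input string: 'wsrOoLxVjr'
Operation: count digit characters (0-9)
Scan: 'w', 's', 'r', 'O', 'o', 'L', 'x', 'V', 'j', 'r'
Digits found: 0
Result: 0


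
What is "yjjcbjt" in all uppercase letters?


Input string: 'yjjcbjt'
Operation: convert each letter to uppercase
Mapping: 'y'->'Y', 'j'->'J', 'j'->'J', 'c'->'C', 'b'->'B', 'j'->'J', 't'->'T'
Result: YJJCBJT


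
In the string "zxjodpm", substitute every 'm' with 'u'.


Input string: 'zxjodpm'
Operation: replace 'm' with 'u'
Positions of 'm': 6
After replacement: zxjodpu


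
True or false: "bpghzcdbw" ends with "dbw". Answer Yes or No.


Input string: 'bpghzcdbw'
Suffix to check: 'dbw'
Last 3 characters of input: 'dbw'
Match: True
Result: Yes


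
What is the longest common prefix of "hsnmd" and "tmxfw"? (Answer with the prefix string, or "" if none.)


String 1: 'hsnmd'
String 2: 'tmxfw'
Compare position by position:
pos 0: 'h' vs 't' differ -> stop
Longest common prefix: "" (length 0)


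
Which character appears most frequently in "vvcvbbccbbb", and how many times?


Input: 'vvcvbbccbbb'
Operation: tally each character
Counts: 'b':5, 'c':3, 'v':3
Maximum: 'b' appears 5 times


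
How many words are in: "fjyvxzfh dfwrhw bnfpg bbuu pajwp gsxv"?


Input string: 'fjyvxzfh dfwrhw bnfpg bbuu pajwp gsxv'
Operation: split by spaces
Words found: 'fjyvxzfh', 'dfwrhw', 'bnfpg', 'bbuu', 'pajwp', 'gsxv'
Word count: 6


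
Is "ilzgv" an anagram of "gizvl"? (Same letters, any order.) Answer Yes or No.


String 1: 'gizvl' -> sorted: 'gilvz'
String 2: 'ilzgv' -> sorted: 'gilvz'
Compare sorted forms: 'gilvz' == 'gilvz'
Anagram: Yes


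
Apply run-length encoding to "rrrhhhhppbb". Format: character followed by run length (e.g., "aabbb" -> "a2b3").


Input: 'rrrhhhhppbb'
Operation: identify consecutive runs
Runs: 'rrr' -> r3, 'hhhh' -> h4, 'pp' -> p2, 'bb' -> b2
Encoded: r3h4p2b2


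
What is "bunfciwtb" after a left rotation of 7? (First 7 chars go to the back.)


Input: 'bunfciwtb', shift = 7
Operation: split at index 7 and swap parts
Front part s[0:7] = 'bunfciw'
Back part s[7:] = 'tb'
Rotated = back + front = 'tb' + 'bunfciw'
Result: tbbunfciw


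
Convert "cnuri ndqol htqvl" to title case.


Input string: 'cnuri ndqol htqvl'
Operation: capitalize first letter of each word
Word transformations: 'cnuri'->'Cnuri', 'ndqol'->'Ndqol', 'htqvl'->'Htqvl'
Result: Cnuri Ndqol Htqvl


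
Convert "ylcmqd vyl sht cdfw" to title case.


Input string: 'ylcmqd vyl sht cdfw'
Operation: capitalize first letter of each word
Word transformations: 'ylcmqd'->'Ylcmqd', 'vyl'->'Vyl', 'sht'->'Sht', 'cdfw'->'Cdfw'
Result: Ylcmqd Vyl Sht Cdfw


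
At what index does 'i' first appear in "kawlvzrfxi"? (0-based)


Input string: 'kawlvzrfxi'
Target: 'i'
Scanning left to right: s[0]='k', s[1]='a', s[2]='w', s[3]='l', s[4]='v', s[5]='z', s[6]='r', s[7]='f', s[8]='x', s[9]='i'
First match at index: 9


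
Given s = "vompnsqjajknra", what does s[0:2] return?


Input string: 'vompnsqjajknra'
Operation: slice [0:2]
Extract characters: s[0]='v', s[1]='o'
Result: vo


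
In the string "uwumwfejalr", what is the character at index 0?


Input string: 'uwumwfejalr'
Operation: get character at index 0
Index mapping: s[0]='u'
Result: 'u'


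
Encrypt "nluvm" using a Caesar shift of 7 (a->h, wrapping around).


Input: 'nluvm', shift = 7
Operation: for each letter, (position + 7) mod 26
Mapping: 'n'(13+7=20)->'u', 'l'(11+7=18)->'s', 'u'(20+7=27, 27 mod 26=1)->'b', 'v'(21+7=28, 28 mod 26=2)->'c', 'm'(12+7=19)->'t'
Result: usbct


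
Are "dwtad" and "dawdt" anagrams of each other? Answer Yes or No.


String 1: 'dwtad' -> sorted: 'addtw'
String 2: 'dawdt' -> sorted: 'addtw'
Compare sorted forms: 'addtw' == 'addtw'
Anagram: Yes


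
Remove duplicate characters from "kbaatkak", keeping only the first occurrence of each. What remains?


Input: 'kbaatkak'
Operation: keep first occurrence of each character
Scan: s[0]='k' new -> keep; s[1]='b' new -> keep; s[2]='a' new -> keep; s[3]='a' seen -> skip; s[4]='t' new -> keep; s[5]='k' seen -> skip; s[6]='a' seen -> skip; s[7]='k' seen -> skip
Result: kbat


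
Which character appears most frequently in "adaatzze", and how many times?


Input: 'adaatzze'
Operation: tally each character
Counts: 'a':3, 'd':1, 'e':1, 't':1, 'z':2
Maximum: 'a' appears 3 times


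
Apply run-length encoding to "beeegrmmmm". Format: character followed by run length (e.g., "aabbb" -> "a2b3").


Input: 'beeegrmmmm'
Operation: identify consecutive runs
Runs: 'b' -> b1, 'eee' -> e3, 'g' -> g1, 'r' -> r1, 'mmmm' -> m4
Encoded: b1e3g1r1m4


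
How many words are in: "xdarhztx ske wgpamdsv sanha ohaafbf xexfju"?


Input string: 'xdarhztx ske wgpamdsv sanha ohaafbf xexfju'
Operation: split by spaces
Words found: 'xdarhztx', 'ske', 'wgpamdsv', 'sanha', 'ohaafbf', 'xexfju'
Word count: 6


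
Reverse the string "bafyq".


Input string: 'bafyq'
Operation: reverse character order
Original order: 'b' -> 'a' -> 'f' -> 'y' -> 'q'
Reversed order: 'q' -> 'y' -> 'f' -> 'a' -> 'b'
Result: qyfab


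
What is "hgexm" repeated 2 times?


Input string: 'hgexm'
Operation: repeat 2 times
Concatenation: 'hgexm' + 'hgexm'
Result: hgexmhgexm


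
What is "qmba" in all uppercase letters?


Input string: 'qmba'
Operation: convert each letter to uppercase
Mapping: 'q'->'Q', 'm'->'M', 'b'->'B', 'a'->'A'
Result: QMBA


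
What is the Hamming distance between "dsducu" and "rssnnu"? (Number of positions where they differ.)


String 1: 'dsducu'
String 2: 'rssnnu'
Compare each position: pos 0: 'd'!='r', pos 1: 's'=='s', pos 2: 'd'!='s', pos 3: 'u'!='n', pos 4: 'c'!='n', pos 5: 'u'=='u'
Differing positions: 4
Hamming distance: 4


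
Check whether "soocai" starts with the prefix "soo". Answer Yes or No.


Input string: 'soocai'
Prefix to check: 'soo'
First 3 characters of input: 'soo'
Match: True
Result: Yes


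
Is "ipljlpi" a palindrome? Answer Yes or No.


Input string: 'ipljlpi'
Reversed: 'ipljlpi'
Compare pairs: s[0]='i' vs s[6]='i' (match), s[1]='p' vs s[5]='p' (match), s[2]='l' vs s[4]='l' (match)
Palindrome: Yes


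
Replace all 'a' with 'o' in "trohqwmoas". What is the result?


Input string: 'trohqwmoas'
Operation: replace 'a' with 'o'
Positions of 'a': 8
After replacement: trohqwmoos


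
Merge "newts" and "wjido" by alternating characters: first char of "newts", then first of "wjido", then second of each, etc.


String 1: 'newts'
String 2: 'wjido'
Operation: alternate characters
Pairs: 'n'+'w', 'e'+'j', 'w'+'i', 't'+'d', 's'+'o'
Result: nwejwitdso


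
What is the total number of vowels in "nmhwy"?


Input string: 'nmhwy'
Operation: count vowels (a, e, i, o, u)
Scan: s[0]='n', s[1]='m', s[2]='h', s[3]='w', s[4]='y'
Vowels found: 0
Result: 0


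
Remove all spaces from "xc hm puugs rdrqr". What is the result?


Input string: 'xc hm puugs rdrqr'
Operation: remove all spaces
Words: 'xc', 'hm', 'puugs', 'rdrqr'
Join without spaces: xchmpuugsrdrqr


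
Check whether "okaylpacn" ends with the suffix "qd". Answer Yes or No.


Input string: 'okaylpacn'
Suffix to check: 'qd'
Last 2 characters of input: 'cn'
Match: False
Result: No


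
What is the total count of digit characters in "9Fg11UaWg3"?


Input string: '9Fg11UaWg3'
Operation: count digit characters (0-9)
Scan: '9'(digit), 'F', 'g', '1'(digit), '1'(digit), 'U', 'a', 'W', 'g', '3'(digit)
Digits found: 4
Result: 4


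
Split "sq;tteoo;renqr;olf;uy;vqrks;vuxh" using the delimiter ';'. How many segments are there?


Input string: 'sq;tteoo;renqr;olf;uy;vqrks;vuxh'
Delimiter: ';'
Split result: 'sq', 'tteoo', 'renqr', 'olf', 'uy', 'vqrks', 'vuxh'
Number of parts: 7


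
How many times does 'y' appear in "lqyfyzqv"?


Input string: 'lqyfyzqv'
Target character: 'y'
Scan each position: s[2]='y', s[4]='y'
Matches found at indices: 2, 4
Total: 2


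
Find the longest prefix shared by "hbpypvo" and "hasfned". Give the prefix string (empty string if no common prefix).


String 1: 'hbpypvo'
String 2: 'hasfned'
Compare position by position:
pos 0: 'h' vs 'h' match
pos 1: 'b' vs 'a' differ -> stop
Longest common prefix: "h" (length 1)


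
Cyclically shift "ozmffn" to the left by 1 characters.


Input: 'ozmffn', shift = 1
Operation: split at index 1 and swap parts
Front part s[0:1] = 'o'
Back part s[1:] = 'zmffn'
Rotated = back + front = 'zmffn' + 'o'
Result: zmffno


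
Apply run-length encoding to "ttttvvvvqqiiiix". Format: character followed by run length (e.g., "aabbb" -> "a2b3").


Input: 'ttttvvvvqqiiiix'
Operation: identify consecutive runs
Runs: 'tttt' -> t4, 'vvvv' -> v4, 'qq' -> q2, 'iiii' -> i4, 'x' -> x1
Encoded: t4v4q2i4x1


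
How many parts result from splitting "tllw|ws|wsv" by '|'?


Input string: 'tllw|ws|wsv'
Delimiter: '|'
Split result: 'tllw', 'ws', 'wsv'
Number of parts: 3


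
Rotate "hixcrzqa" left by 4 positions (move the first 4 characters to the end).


Input: 'hixcrzqa', shift = 4
Operation: split at index 4 and swap parts
Front part s[0:4] = 'hixc'
Back part s[4:] = 'rzqa'
Rotated = back + front = 'rzqa' + 'hixc'
Result: rzqahixc


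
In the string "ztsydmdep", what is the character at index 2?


Input string: 'ztsydmdep'
Operation: get character at index 2
Index mapping: s[0]='z', s[1]='t', s[2]='s'
Result: 's'


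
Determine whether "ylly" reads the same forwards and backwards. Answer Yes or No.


Input string: 'ylly'
Reversed: 'ylly'
Compare pairs: s[0]='y' vs s[3]='y' (match), s[1]='l' vs s[2]='l' (match)
Palindrome: Yes


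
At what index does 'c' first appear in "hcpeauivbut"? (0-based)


Input string: 'hcpeauivbut'
Target: 'c'
Scanning left to right: s[0]='h', s[1]='c'
First match at index: 1


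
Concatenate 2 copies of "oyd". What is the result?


Input string: 'oyd'
Operation: repeat 2 times
Concatenation: 'oyd' + 'oyd'
Result: oydoyd


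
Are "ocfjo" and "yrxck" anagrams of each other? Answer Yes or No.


String 1: 'ocfjo' -> sorted: 'cfjoo'
String 2: 'yrxck' -> sorted: 'ckrxy'
Compare sorted forms: 'cfjoo' != 'ckrxy'
Anagram: No


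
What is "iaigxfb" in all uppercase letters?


Input string: 'iaigxfb'
Operation: convert each letter to uppercase
Mapping: 'i'->'I', 'a'->'A', 'i'->'I', 'g'->'G', 'x'->'X', 'f'->'F', 'b'->'B'
Result: IAIGXFB


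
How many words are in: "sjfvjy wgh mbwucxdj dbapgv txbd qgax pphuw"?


Input string: 'sjfvjy wgh mbwucxdj dbapgv txbd qgax pphuw'
Operation: split by spaces
Words found: 'sjfvjy', 'wgh', 'mbwucxdj', 'dbapgv', 'txbd', 'qgax', 'pphuw'
Word count: 7


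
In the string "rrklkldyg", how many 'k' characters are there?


Input string: 'rrklkldyg'
Target character: 'k'
Scan each position: s[2]='k', s[4]='k'
Matches found at indices: 2, 4
Total: 2


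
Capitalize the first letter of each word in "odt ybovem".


Input string: 'odt ybovem'
Operation: capitalize first letter of each word
Word transformations: 'odt'->'Odt', 'ybovem'->'Ybovem'
Result: Odt Ybovem


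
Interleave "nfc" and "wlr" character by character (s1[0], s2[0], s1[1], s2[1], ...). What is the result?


String 1: 'nfc'
String 2: 'wlr'
Operation: alternate characters
Pairs: 'n'+'w', 'f'+'l', 'c'+'r'
Result: nwflcr


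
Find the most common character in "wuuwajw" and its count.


Input: 'wuuwajw'
Operation: tally each character
Counts: 'a':1, 'j':1, 'u':2, 'w':3
Maximum: 'w' appears 3 times


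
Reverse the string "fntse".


Input string: 'fntse'
Operation: reverse character order
Original order: 'f' -> 'n' -> 't' -> 's' -> 'e'
Reversed order: 'e' -> 's' -> 't' -> 'n' -> 'f'
Result: estnf


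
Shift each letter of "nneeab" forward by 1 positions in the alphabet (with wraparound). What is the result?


Input: 'nneeab', shift = 1
Operation: for each letter, (position + 1) mod 26
Mapping: 'n'(13+1=14)->'o', 'n'(13+1=14)->'o', 'e'(4+1=5)->'f', 'e'(4+1=5)->'f', 'a'(0+1=1)->'b', 'b'(1+1=2)->'c'
Result: ooffbc


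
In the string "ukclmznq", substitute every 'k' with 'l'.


Input string: 'ukclmznq'
Operation: replace 'k' with 'l'
Positions of 'k': 1
After replacement: ulclmznq


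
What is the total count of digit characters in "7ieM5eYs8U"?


Input string: '7ieM5eYs8U'
Operation: count digit characters (0-9)
Scan: '7'(digit), 'i', 'e', 'M', '5'(digit), 'e', 'Y', 's', '8'(digit), 'U'
Digits found: 3
Result: 3


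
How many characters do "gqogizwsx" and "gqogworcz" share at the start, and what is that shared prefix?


String 1: 'gqogizwsx'
String 2: 'gqogworcz'
Compare position by position:
pos 0: 'g' vs 'g' match
pos 1: 'q' vs 'q' match
pos 2: 'o' vs 'o' match
pos 3: 'g' vs 'g' match
pos 4: 'i' vs 'w' differ -> stop
Longest common prefix: "gqog" (length 4)


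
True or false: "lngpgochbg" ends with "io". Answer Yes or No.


Input string: 'lngpgochbg'
Suffix to check: 'io'
Last 2 characters of input: 'bg'
Match: False
Result: No


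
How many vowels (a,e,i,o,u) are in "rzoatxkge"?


Input string: 'rzoatxkge'
Operation: count vowels (a, e, i, o, u)
Scan: s[0]='r', s[1]='z', s[2]='o' (vowel), s[3]='a' (vowel), s[4]='t', s[5]='x', s[6]='k', s[7]='g', s[8]='e' (vowel)
Vowels found: 3
Result: 3


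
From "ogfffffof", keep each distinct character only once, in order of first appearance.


Input: 'ogfffffof'
Operation: keep first occurrence of each character
Scan: s[0]='o' new -> keep; s[1]='g' new -> keep; s[2]='f' new -> keep; s[3]='f' seen -> skip; s[4]='f' seen -> skip; s[5]='f' seen -> skip; s[6]='f' seen -> skip; s[7]='o' seen -> skip; s[8]='f' seen -> skip
Result: ogf


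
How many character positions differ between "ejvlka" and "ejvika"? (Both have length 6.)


String 1: 'ejvlka'
String 2: 'ejvika'
Compare each position: pos 0: 'e'=='e', pos 1: 'j'=='j', pos 2: 'v'=='v', pos 3: 'l'!='i', pos 4: 'k'=='k', pos 5: 'a'=='a'
Differing positions: 1
Hamming distance: 1


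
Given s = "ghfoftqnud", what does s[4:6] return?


Input string: 'ghfoftqnud'
Operation: slice [4:6]
Extract characters: s[4]='f', s[5]='t'
Result: ft


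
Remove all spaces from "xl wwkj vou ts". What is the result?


Input string: 'xl wwkj vou ts'
Operation: remove all spaces
Words: 'xl', 'wwkj', 'vou', 'ts'
Join without spaces: xlwwkjvouts


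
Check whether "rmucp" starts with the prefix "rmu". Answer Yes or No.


Input string: 'rmucp'
Prefix to check: 'rmu'
First 3 characters of input: 'rmu'
Match: True
Result: Yes


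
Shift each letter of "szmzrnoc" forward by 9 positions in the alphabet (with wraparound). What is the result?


Input: 'szmzrnoc', shift = 9
Operation: for each letter, (position + 9) mod 26
Mapping: 's'(18+9=27, 27 mod 26=1)->'b', 'z'(25+9=34, 34 mod 26=8)->'i', 'm'(12+9=21)->'v', 'z'(25+9=34, 34 mod 26=8)->'i', 'r'(17+9=26, 26 mod 26=0)->'a', 'n'(13+9=22)->'w', 'o'(14+9=23)->'x', 'c'(2+9=11)->'l'
Result: biviawxl


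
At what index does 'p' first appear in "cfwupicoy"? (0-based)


Input string: 'cfwupicoy'
Target: 'p'
Scanning left to right: s[0]='c', s[1]='f', s[2]='w', s[3]='u', s[4]='p'
First match at index: 4


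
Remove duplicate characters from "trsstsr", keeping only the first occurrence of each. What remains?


Input: 'trsstsr'
Operation: keep first occurrence of each character
Scan: s[0]='t' new -> keep; s[1]='r' new -> keep; s[2]='s' new -> keep; s[3]='s' seen -> skip; s[4]='t' seen -> skip; s[5]='s' seen -> skip; s[6]='r' seen -> skip
Result: trs


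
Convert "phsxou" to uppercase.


Input string: 'phsxou'
Operation: convert each letter to uppercase
Mapping: 'p'->'P', 'h'->'H', 's'->'S', 'x'->'X', 'o'->'O', 'u'->'U'
Result: PHSXOU


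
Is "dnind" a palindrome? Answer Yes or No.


Input string: 'dnind'
Reversed: 'dnind'
Compare pairs: s[0]='d' vs s[4]='d' (match), s[1]='n' vs s[3]='n' (match)
Palindrome: Yes


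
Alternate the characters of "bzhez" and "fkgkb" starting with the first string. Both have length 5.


String 1: 'bzhez'
String 2: 'fkgkb'
Operation: alternate characters
Pairs: 'b'+'f', 'z'+'k', 'h'+'g', 'e'+'k', 'z'+'b'
Result: bfzkhgekzb


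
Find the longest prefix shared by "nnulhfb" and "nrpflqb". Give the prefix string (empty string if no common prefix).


String 1: 'nnulhfb'
String 2: 'nrpflqb'
Compare position by position:
pos 0: 'n' vs 'n' match
pos 1: 'n' vs 'r' differ -> stop
Longest common prefix: "n" (length 1)


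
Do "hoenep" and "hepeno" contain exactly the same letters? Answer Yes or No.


String 1: 'hoenep' -> sorted: 'eehnop'
String 2: 'hepeno' -> sorted: 'eehnop'
Compare sorted forms: 'eehnop' == 'eehnop'
Anagram: Yes


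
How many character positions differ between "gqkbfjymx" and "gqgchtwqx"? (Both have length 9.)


String 1: 'gqkbfjymx'
String 2: 'gqgchtwqx'
Compare each position: pos 0: 'g'=='g', pos 1: 'q'=='q', pos 2: 'k'!='g', pos 3: 'b'!='c', pos 4: 'f'!='h', pos 5: 'j'!='t', pos 6: 'y'!='w', pos 7: 'm'!='q', pos 8: 'x'=='x'
Differing positions: 6
Hamming distance: 6


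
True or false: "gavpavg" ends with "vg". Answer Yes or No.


Input string: 'gavpavg'
Suffix to check: 'vg'
Last 2 characters of input: 'vg'
Match: True
Result: Yes


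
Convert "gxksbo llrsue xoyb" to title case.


Input string: 'gxksbo llrsue xoyb'
Operation: capitalize first letter of each word
Word transformations: 'gxksbo'->'Gxksbo', 'llrsue'->'Llrsue', 'xoyb'->'Xoyb'
Result: Gxksbo Llrsue Xoyb


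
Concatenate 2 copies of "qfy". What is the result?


Input string: 'qfy'
Operation: repeat 2 times
Concatenation: 'qfy' + 'qfy'
Result: qfyqfy


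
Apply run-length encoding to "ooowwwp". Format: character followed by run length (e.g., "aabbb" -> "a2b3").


Input: 'ooowwwp'
Operation: identify consecutive runs
Runs: 'ooo' -> o3, 'www' -> w3, 'p' -> p1
Encoded: o3w3p1


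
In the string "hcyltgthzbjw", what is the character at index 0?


Input string: 'hcyltgthzbjw'
Operation: get character at index 0
Index mapping: s[0]='h'
Result: 'h'


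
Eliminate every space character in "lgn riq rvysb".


Input string: 'lgn riq rvysb'
Operation: remove all spaces
Words: 'lgn', 'riq', 'rvysb'
Join without spaces: lgnriqrvysb


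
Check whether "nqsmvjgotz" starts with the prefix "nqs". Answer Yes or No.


Input string: 'nqsmvjgotz'
Prefix to check: 'nqs'
First 3 characters of input: 'nqs'
Match: True
Result: Yes


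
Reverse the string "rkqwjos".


Input string: 'rkqwjos'
Operation: reverse character order
Original order: 'r' -> 'k' -> 'q' -> 'w' -> 'j' -> 'o' -> 's'
Reversed order: 's' -> 'o' -> 'j' -> 'w' -> 'q' -> 'k' -> 'r'
Result: sojwqkr


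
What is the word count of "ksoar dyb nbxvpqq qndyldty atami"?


Input string: 'ksoar dyb nbxvpqq qndyldty atami'
Operation: split by spaces
Words found: 'ksoar', 'dyb', 'nbxvpqq', 'qndyldty', 'atami'
Word count: 5


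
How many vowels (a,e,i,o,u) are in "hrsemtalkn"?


Input string: 'hrsemtalkn'
Operation: count vowels (a, e, i, o, u)
Scan: s[0]='h', s[1]='r', s[2]='s', s[3]='e' (vowel), s[4]='m', s[5]='t', s[6]='a' (vowel), s[7]='l', s[8]='k', s[9]='n'
Vowels found: 2
Result: 2


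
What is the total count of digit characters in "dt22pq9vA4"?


Input string: 'dt22pq9vA4'
Operation: count digit characters (0-9)
Scan: 'd', 't', '2'(digit), '2'(digit), 'p', 'q', '9'(digit), 'v', 'A', '4'(digit)
Digits found: 4
Result: 4


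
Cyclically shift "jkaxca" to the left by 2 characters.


Input: 'jkaxca', shift = 2
Operation: split at index 2 and swap parts
Front part s[0:2] = 'jk'
Back part s[2:] = 'axca'
Rotated = back + front = 'axca' + 'jk'
Result: axcajk


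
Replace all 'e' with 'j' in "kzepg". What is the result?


Input string: 'kzepg'
Operation: replace 'e' with 'j'
Positions of 'e': 2
After replacement: kzjpg


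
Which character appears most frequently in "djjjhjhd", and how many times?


Input: 'djjjhjhd'
Operation: tally each character
Counts: 'd':2, 'h':2, 'j':4
Maximum: 'j' appears 4 times


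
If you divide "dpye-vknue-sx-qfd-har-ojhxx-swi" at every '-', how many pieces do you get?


Input string: 'dpye-vknue-sx-qfd-har-ojhxx-swi'
Delimiter: '-'
Split result: 'dpye', 'vknue', 'sx', 'qfd', 'har', 'ojhxx', 'swi'
Number of parts: 7


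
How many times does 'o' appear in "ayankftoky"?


Input string: 'ayankftoky'
Target character: 'o'
Scan each position: s[7]='o'
Matches found at indices: 7
Total: 1


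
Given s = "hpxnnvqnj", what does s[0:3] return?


Input string: 'hpxnnvqnj'
Operation: slice [0:3]
Extract characters: s[0]='h', s[1]='p', s[2]='x'
Result: hpx


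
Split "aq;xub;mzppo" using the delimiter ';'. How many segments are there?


Input string: 'aq;xub;mzppo'
Delimiter: ';'
Split result: 'aq', 'xub', 'mzppo'
Number of parts: 3


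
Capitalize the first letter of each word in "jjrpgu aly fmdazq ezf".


Input string: 'jjrpgu aly fmdazq ezf'
Operation: capitalize first letter of each word
Word transformations: 'jjrpgu'->'Jjrpgu', 'aly'->'Aly', 'fmdazq'->'Fmdazq', 'ezf'->'Ezf'
Result: Jjrpgu Aly Fmdazq Ezf


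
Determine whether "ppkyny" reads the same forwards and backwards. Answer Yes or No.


Input string: 'ppkyny'
Reversed: 'ynykpp'
Compare pairs: s[0]='p' vs s[5]='y' (mismatch), s[1]='p' vs s[4]='n' (mismatch), s[2]='k' vs s[3]='y' (mismatch)
Palindrome: No


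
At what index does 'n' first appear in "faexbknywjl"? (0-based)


Input string: 'faexbknywjl'
Target: 'n'
Scanning left to right: s[0]='f', s[1]='a', s[2]='e', s[3]='x', s[4]='b', s[5]='k', s[6]='n'
First match at index: 6


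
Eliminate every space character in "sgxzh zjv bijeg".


Input string: 'sgxzh zjv bijeg'
Operation: remove all spaces
Words: 'sgxzh', 'zjv', 'bijeg'
Join without spaces: sgxzhzjvbijeg


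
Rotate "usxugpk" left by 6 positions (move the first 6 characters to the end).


Input: 'usxugpk', shift = 6
Operation: split at index 6 and swap parts
Front part s[0:6] = 'usxugp'
Back part s[6:] = 'k'
Rotated = back + front = 'k' + 'usxugp'
Result: kusxugp


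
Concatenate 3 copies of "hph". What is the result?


Input string: 'hph'
Operation: repeat 3 times
Concatenation: 'hph' + 'hph' + 'hph'
Result: hphhphhph


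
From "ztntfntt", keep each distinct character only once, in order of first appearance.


Input: 'ztntfntt'
Operation: keep first occurrence of each character
Scan: s[0]='z' new -> keep; s[1]='t' new -> keep; s[2]='n' new -> keep; s[3]='t' seen -> skip; s[4]='f' new -> keep; s[5]='n' seen -> skip; s[6]='t' seen -> skip; s[7]='t' seen -> skip
Result: ztnf


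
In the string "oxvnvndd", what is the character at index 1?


Input string: 'oxvnvndd'
Operation: get character at index 1
Index mapping: s[0]='o', s[1]='x'
Result: 'x'


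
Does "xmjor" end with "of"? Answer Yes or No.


Input string: 'xmjor'
Suffix to check: 'of'
Last 2 characters of input: 'or'
Match: False
Result: No


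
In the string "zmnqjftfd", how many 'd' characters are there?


Input string: 'zmnqjftfd'
Target character: 'd'
Scan each position: s[8]='d'
Matches found at indices: 8
Total: 1


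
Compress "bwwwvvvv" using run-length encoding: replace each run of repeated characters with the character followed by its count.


Input: 'bwwwvvvv'
Operation: identify consecutive runs
Runs: 'b' -> b1, 'www' -> w3, 'vvvv' -> v4
Encoded: b1w3v4


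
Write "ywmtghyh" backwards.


Input string: 'ywmtghyh'
Operation: reverse character order
Original order: 'y' -> 'w' -> 'm' -> 't' -> 'g' -> 'h' -> 'y' -> 'h'
Reversed order: 'h' -> 'y' -> 'h' -> 'g' -> 't' -> 'm' -> 'w' -> 'y'
Result: hyhgtmwy


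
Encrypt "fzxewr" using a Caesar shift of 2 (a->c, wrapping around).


Input: 'fzxewr', shift = 2
Operation: for each letter, (position + 2) mod 26
Mapping: 'f'(5+2=7)->'h', 'z'(25+2=27, 27 mod 26=1)->'b', 'x'(23+2=25)->'z', 'e'(4+2=6)->'g', 'w'(22+2=24)->'y', 'r'(17+2=19)->'t'
Result: hbzgyt


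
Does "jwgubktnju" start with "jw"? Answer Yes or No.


Input string: 'jwgubktnju'
Prefix to check: 'jw'
First 2 characters of input: 'jw'
Match: True
Result: Yes


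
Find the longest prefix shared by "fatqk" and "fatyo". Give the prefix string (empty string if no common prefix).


String 1: 'fatqk'
String 2: 'fatyo'
Compare position by position:
pos 0: 'f' vs 'f' match
pos 1: 'a' vs 'a' match
pos 2: 't' vs 't' match
pos 3: 'q' vs 'y' differ -> stop
Longest common prefix: "fat" (length 3)


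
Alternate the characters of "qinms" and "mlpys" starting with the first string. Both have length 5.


String 1: 'qinms'
String 2: 'mlpys'
Operation: alternate characters
Pairs: 'q'+'m', 'i'+'l', 'n'+'p', 'm'+'y', 's'+'s'
Result: qmilnpmyss


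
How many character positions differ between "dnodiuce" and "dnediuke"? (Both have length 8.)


String 1: 'dnodiuce'
String 2: 'dnediuke'
Compare each position: pos 0: 'd'=='d', pos 1: 'n'=='n', pos 2: 'o'!='e', pos 3: 'd'=='d', pos 4: 'i'=='i', pos 5: 'u'=='u', pos 6: 'c'!='k', pos 7: 'e'=='e'
Differing positions: 2
Hamming distance: 2


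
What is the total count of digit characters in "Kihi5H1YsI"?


Input string: 'Kihi5H1YsI'
Operation: count digit characters (0-9)
Scan: 'K', 'i', 'h', 'i', '5'(digit), 'H', '1'(digit), 'Y', 's', 'I'
Digits found: 2
Result: 2


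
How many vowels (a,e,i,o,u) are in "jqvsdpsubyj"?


Input string: 'jqvsdpsubyj'
Operation: count vowels (a, e, i, o, u)
Scan: s[0]='j', s[1]='q', s[2]='v', s[3]='s', s[4]='d', s[5]='p', s[6]='s', s[7]='u' (vowel), s[8]='b', s[9]='y', s[10]='j'
Vowels found: 1
Result: 1


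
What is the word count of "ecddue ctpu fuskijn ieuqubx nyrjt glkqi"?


Input string: 'ecddue ctpu fuskijn ieuqubx nyrjt glkqi'
Operation: split by spaces
Words found: 'ecddue', 'ctpu', 'fuskijn', 'ieuqubx', 'nyrjt', 'glkqi'
Word count: 6


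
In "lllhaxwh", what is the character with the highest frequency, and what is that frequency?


Input: 'lllhaxwh'
Operation: tally each character
Counts: 'a':1, 'h':2, 'l':3, 'w':1, 'x':1
Maximum: 'l' appears 3 times


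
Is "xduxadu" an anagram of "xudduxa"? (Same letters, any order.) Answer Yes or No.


String 1: 'xudduxa' -> sorted: 'adduuxx'
String 2: 'xduxadu' -> sorted: 'adduuxx'
Compare sorted forms: 'adduuxx' == 'adduuxx'
Anagram: Yes


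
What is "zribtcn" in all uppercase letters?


Input string: 'zribtcn'
Operation: convert each letter to uppercase
Mapping: 'z'->'Z', 'r'->'R', 'i'->'I', 'b'->'B', 't'->'T', 'c'->'C', 'n'->'N'
Result: ZRIBTCN


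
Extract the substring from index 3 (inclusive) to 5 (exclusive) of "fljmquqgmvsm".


Input string: 'fljmquqgmvsm'
Operation: slice [3:5]
Extract characters: s[3]='m', s[4]='q'
Result: mq


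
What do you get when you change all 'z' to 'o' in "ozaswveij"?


Input string: 'ozaswveij'
Operation: replace 'z' with 'o'
Positions of 'z': 1
After replacement: ooaswveij


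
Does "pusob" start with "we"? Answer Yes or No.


Input string: 'pusob'
Prefix to check: 'we'
First 2 characters of input: 'pu'
Match: False
Result: No


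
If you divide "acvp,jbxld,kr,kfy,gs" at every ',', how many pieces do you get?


Input string: 'acvp,jbxld,kr,kfy,gs'
Delimiter: ','
Split result: 'acvp', 'jbxld', 'kr', 'kfy', 'gs'
Number of parts: 5


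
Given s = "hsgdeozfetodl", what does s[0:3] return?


Input string: 'hsgdeozfetodl'
Operation: slice [0:3]
Extract characters: s[0]='h', s[1]='s', s[2]='g'
Result: hsg


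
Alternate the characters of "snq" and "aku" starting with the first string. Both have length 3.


String 1: 'snq'
String 2: 'aku'
Operation: alternate characters
Pairs: 's'+'a', 'n'+'k', 'q'+'u'
Result: sankqu


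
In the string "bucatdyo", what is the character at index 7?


Input string: 'bucatdyo'
Operation: get character at index 7
Index mapping: s[0]='b', s[1]='u', s[2]='c', s[3]='a', s[4]='t', s[5]='d', s[6]='y', s[7]='o'
Result: 'o'


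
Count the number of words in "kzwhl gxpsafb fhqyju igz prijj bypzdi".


Input string: 'kzwhl gxpsafb fhqyju igz prijj bypzdi'
Operation: split by spaces
Words found: 'kzwhl', 'gxpsafb', 'fhqyju', 'igz', 'prijj', 'bypzdi'
Word count: 6


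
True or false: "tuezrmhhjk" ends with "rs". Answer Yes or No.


Input string: 'tuezrmhhjk'
Suffix to check: 'rs'
Last 2 characters of input: 'jk'
Match: False
Result: No


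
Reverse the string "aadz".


Input string: 'aadz'
Operation: reverse character order
Original order: 'a' -> 'a' -> 'd' -> 'z'
Reversed order: 'z' -> 'd' -> 'a' -> 'a'
Result: zdaa


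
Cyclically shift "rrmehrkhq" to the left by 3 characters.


Input: 'rrmehrkhq', shift = 3
Operation: split at index 3 and swap parts
Front part s[0:3] = 'rrm'
Back part s[3:] = 'ehrkhq'
Rotated = back + front = 'ehrkhq' + 'rrm'
Result: ehrkhqrrm


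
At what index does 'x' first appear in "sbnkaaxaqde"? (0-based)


Input string: 'sbnkaaxaqde'
Target: 'x'
Scanning left to right: s[0]='s', s[1]='b', s[2]='n', s[3]='k', s[4]='a', s[5]='a', s[6]='x'
First match at index: 6


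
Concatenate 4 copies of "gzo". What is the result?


Input string: 'gzo'
Operation: repeat 4 times
Concatenation: 'gzo' + 'gzo' + 'gzo' + 'gzo'
Result: gzogzogzogzo


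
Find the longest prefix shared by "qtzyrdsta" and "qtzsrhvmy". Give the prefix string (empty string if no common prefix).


String 1: 'qtzyrdsta'
String 2: 'qtzsrhvmy'
Compare position by position:
pos 0: 'q' vs 'q' match
pos 1: 't' vs 't' match
pos 2: 'z' vs 'z' match
pos 3: 'y' vs 's' differ -> stop
Longest common prefix: "qtz" (length 3)


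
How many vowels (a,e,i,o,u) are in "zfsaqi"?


Input string: 'zfsaqi'
Operation: count vowels (a, e, i, o, u)
Scan: s[0]='z', s[1]='f', s[2]='s', s[3]='a' (vowel), s[4]='q', s[5]='i' (vowel)
Vowels found: 2
Result: 2


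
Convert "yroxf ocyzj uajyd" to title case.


Input string: 'yroxf ocyzj uajyd'
Operation: capitalize first letter of each word
Word transformations: 'yroxf'->'Yroxf', 'ocyzj'->'Ocyzj', 'uajyd'->'Uajyd'
Result: Yroxf Ocyzj Uajyd


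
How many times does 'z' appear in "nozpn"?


Input string: 'nozpn'
Target character: 'z'
Scan each position: s[2]='z'
Matches found at indices: 2
Total: 1


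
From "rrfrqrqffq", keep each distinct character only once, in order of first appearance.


Input: 'rrfrqrqffq'
Operation: keep first occurrence of each character
Scan: s[0]='r' new -> keep; s[1]='r' seen -> skip; s[2]='f' new -> keep; s[3]='r' seen -> skip; s[4]='q' new -> keep; s[5]='r' seen -> skip; s[6]='q' seen -> skip; s[7]='f' seen -> skip; s[8]='f' seen -> skip; s[9]='q' seen -> skip
Result: rfq


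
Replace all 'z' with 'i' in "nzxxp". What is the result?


Input string: 'nzxxp'
Operation: replace 'z' with 'i'
Positions of 'z': 1
After replacement: nixxp


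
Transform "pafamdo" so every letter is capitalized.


Input string: 'pafamdo'
Operation: convert each letter to uppercase
Mapping: 'p'->'P', 'a'->'A', 'f'->'F', 'a'->'A', 'm'->'M', 'd'->'D', 'o'->'O'
Result: PAFAMDO


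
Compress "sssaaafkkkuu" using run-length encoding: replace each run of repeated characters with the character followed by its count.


Input: 'sssaaafkkkuu'
Operation: identify consecutive runs
Runs: 'sss' -> s3, 'aaa' -> a3, 'f' -> f1, 'kkk' -> k3, 'uu' -> u2
Encoded: s3a3f1k3u2


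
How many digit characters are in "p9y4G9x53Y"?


Input string: 'p9y4G9x53Y'
Operation: count digit characters (0-9)
Scan: 'p', '9'(digit), 'y', '4'(digit), 'G', '9'(digit), 'x', '5'(digit), '3'(digit), 'Y'
Digits found: 5
Result: 5


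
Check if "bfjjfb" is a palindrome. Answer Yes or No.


Input string: 'bfjjfb'
Reversed: 'bfjjfb'
Compare pairs: s[0]='b' vs s[5]='b' (match), s[1]='f' vs s[4]='f' (match), s[2]='j' vs s[3]='j' (match)
Palindrome: Yes


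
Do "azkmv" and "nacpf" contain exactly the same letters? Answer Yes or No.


String 1: 'azkmv' -> sorted: 'akmvz'
String 2: 'nacpf' -> sorted: 'acfnp'
Compare sorted forms: 'akmvz' != 'acfnp'
Anagram: No


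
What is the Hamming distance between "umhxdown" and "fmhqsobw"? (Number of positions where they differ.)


String 1: 'umhxdown'
String 2: 'fmhqsobw'
Compare each position: pos 0: 'u'!='f', pos 1: 'm'=='m', pos 2: 'h'=='h', pos 3: 'x'!='q', pos 4: 'd'!='s', pos 5: 'o'=='o', pos 6: 'w'!='b', pos 7: 'n'!='w'
Differing positions: 5
Hamming distance: 5


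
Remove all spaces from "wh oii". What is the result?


Input string: 'wh oii'
Operation: remove all spaces
Words: 'wh', 'oii'
Join without spaces: whoii


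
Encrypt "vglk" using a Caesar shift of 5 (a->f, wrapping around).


Input: 'vglk', shift = 5
Operation: for each letter, (position + 5) mod 26
Mapping: 'v'(21+5=26, 26 mod 26=0)->'a', 'g'(6+5=11)->'l', 'l'(11+5=16)->'q', 'k'(10+5=15)->'p'
Result: alqp


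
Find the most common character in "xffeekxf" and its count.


Input: 'xffeekxf'
Operation: tally each character
Counts: 'e':2, 'f':3, 'k':1, 'x':2
Maximum: 'f' appears 3 times


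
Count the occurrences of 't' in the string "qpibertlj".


Input string: 'qpibertlj'
Target character: 't'
Scan each position: s[6]='t'
Matches found at indices: 6
Total: 1


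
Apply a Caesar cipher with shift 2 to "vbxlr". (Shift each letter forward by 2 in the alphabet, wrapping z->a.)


Input: 'vbxlr', shift = 2
Operation: for each letter, (position + 2) mod 26
Mapping: 'v'(21+2=23)->'x', 'b'(1+2=3)->'d', 'x'(23+2=25)->'z', 'l'(11+2=13)->'n', 'r'(17+2=19)->'t'
Result: xdznt


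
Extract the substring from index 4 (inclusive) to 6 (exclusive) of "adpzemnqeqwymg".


Input string: 'adpzemnqeqwymg'
Operation: slice [4:6]
Extract characters: s[4]='e', s[5]='m'
Result: em


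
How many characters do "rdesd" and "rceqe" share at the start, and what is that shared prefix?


String 1: 'rdesd'
String 2: 'rceqe'
Compare position by position:
pos 0: 'r' vs 'r' match
pos 1: 'd' vs 'c' differ -> stop
Longest common prefix: "r" (length 1)


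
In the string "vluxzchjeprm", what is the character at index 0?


Input string: 'vluxzchjeprm'
Operation: get character at index 0
Index mapping: s[0]='v'
Result: 'v'


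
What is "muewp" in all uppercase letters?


Input string: 'muewp'
Operation: convert each letter to uppercase
Mapping: 'm'->'M', 'u'->'U', 'e'->'E', 'w'->'W', 'p'->'P'
Result: MUEWP
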